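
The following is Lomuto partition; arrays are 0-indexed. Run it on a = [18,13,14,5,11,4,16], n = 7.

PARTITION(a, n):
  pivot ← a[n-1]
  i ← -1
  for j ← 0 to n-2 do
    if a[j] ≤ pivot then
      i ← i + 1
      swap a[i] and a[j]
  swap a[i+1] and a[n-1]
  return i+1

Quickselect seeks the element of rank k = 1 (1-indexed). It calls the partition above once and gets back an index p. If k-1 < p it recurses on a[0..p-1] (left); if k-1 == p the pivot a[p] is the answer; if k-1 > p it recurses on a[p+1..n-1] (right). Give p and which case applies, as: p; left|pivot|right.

pivot = a[6] = 16; i = -1
j=0: a[0]=18 > 16 → no swap
j=1: a[1]=13 ≤ 16 → i=0, swap a[0],a[1] → [13,18,14,5,11,4,16]
j=2: a[2]=14 ≤ 16 → i=1, swap a[1],a[2] → [13,14,18,5,11,4,16]
j=3: a[3]=5 ≤ 16 → i=2, swap a[2],a[3] → [13,14,5,18,11,4,16]
j=4: a[4]=11 ≤ 16 → i=3, swap a[3],a[4] → [13,14,5,11,18,4,16]
j=5: a[5]=4 ≤ 16 → i=4, swap a[4],a[5] → [13,14,5,11,4,18,16]
final swap a[5],a[6] → [13,14,5,11,4,16,18]; return 5
p = 5; k-1 = 0 < 5 ⇒ left

5; left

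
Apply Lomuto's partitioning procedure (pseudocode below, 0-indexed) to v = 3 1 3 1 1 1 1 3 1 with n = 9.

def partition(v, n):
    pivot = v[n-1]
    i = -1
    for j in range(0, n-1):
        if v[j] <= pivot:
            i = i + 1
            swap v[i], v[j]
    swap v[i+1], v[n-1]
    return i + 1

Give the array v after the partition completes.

pivot = v[8] = 1; i = -1
j=0: v[0]=3 > 1 → no swap
j=1: v[1]=1 ≤ 1 → i=0, swap v[0],v[1] → 1 3 3 1 1 1 1 3 1
j=2: v[2]=3 > 1 → no swap
j=3: v[3]=1 ≤ 1 → i=1, swap v[1],v[3] → 1 1 3 3 1 1 1 3 1
j=4: v[4]=1 ≤ 1 → i=2, swap v[2],v[4] → 1 1 1 3 3 1 1 3 1
j=5: v[5]=1 ≤ 1 → i=3, swap v[3],v[5] → 1 1 1 1 3 3 1 3 1
j=6: v[6]=1 ≤ 1 → i=4, swap v[4],v[6] → 1 1 1 1 1 3 3 3 1
j=7: v[7]=3 > 1 → no swap
final swap v[5],v[8] → 1 1 1 1 1 1 3 3 3; return 5

1 1 1 1 1 1 3 3 3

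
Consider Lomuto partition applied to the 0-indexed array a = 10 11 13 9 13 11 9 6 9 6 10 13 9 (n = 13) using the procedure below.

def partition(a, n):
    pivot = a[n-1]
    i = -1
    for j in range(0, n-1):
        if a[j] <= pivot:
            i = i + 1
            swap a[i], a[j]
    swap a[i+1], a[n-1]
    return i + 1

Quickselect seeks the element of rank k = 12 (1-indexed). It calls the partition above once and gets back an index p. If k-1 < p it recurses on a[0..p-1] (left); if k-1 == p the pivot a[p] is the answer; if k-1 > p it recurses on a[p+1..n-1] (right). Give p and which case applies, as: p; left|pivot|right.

pivot=9, i=-1
j=0: 10>9, skip
j=1: 11>9, skip
j=2: 13>9, skip
j=3: 9≤9, i=0, swap(0,3) ⇒ 9 11 13 10 13 11 9 6 9 6 10 13 9
j=4: 13>9, skip
j=5: 11>9, skip
j=6: 9≤9, i=1, swap(1,6) ⇒ 9 9 13 10 13 11 11 6 9 6 10 13 9
j=7: 6≤9, i=2, swap(2,7) ⇒ 9 9 6 10 13 11 11 13 9 6 10 13 9
j=8: 9≤9, i=3, swap(3,8) ⇒ 9 9 6 9 13 11 11 13 10 6 10 13 9
j=9: 6≤9, i=4, swap(4,9) ⇒ 9 9 6 9 6 11 11 13 10 13 10 13 9
j=10: 10>9, skip
j=11: 13>9, skip
swap(5,12) ⇒ 9 9 6 9 6 9 11 13 10 13 10 13 11; return 5
p = 5; k-1 = 11 > 5 ⇒ right

5; right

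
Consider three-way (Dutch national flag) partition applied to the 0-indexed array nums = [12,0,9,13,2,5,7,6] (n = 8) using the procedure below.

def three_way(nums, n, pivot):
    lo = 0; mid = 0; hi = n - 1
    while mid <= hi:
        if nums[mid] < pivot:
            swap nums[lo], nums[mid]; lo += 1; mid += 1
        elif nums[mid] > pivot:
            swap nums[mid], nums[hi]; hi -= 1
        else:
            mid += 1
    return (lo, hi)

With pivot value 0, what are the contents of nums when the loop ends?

[0,9,13,2,5,7,6,12]

lo=0 mid=0 hi=7
12>0: swap(0,7), hi=6 ⇒ [6,0,9,13,2,5,7,12]
6>0: swap(0,6), hi=5 ⇒ [7,0,9,13,2,5,6,12]
7>0: swap(0,5), hi=4 ⇒ [5,0,9,13,2,7,6,12]
5>0: swap(0,4), hi=3 ⇒ [2,0,9,13,5,7,6,12]
2>0: swap(0,3), hi=2 ⇒ [13,0,9,2,5,7,6,12]
13>0: swap(0,2), hi=1 ⇒ [9,0,13,2,5,7,6,12]
9>0: swap(0,1), hi=0 ⇒ [0,9,13,2,5,7,6,12]
0=0: mid=1
done. lo=0 hi=0; nums=[0,9,13,2,5,7,6,12]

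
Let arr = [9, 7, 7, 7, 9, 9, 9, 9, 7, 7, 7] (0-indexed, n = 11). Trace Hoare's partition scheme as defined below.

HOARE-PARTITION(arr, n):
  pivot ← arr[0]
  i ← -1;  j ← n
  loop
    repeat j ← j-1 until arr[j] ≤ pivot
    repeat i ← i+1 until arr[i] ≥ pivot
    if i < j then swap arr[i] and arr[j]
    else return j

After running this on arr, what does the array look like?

pivot=9
j stops at 10 (7), i stops at 0 (9); swap ⇒ [7, 7, 7, 7, 9, 9, 9, 9, 7, 7, 9]
j stops at 9 (7), i stops at 4 (9); swap ⇒ [7, 7, 7, 7, 7, 9, 9, 9, 7, 9, 9]
j stops at 8 (7), i stops at 5 (9); swap ⇒ [7, 7, 7, 7, 7, 7, 9, 9, 9, 9, 9]
j stops at 7 (9), i stops at 6 (9); swap ⇒ [7, 7, 7, 7, 7, 7, 9, 9, 9, 9, 9]
j stops at 6, i stops at 7; i≥j ⇒ return 6. arr=[7, 7, 7, 7, 7, 7, 9, 9, 9, 9, 9]

[7, 7, 7, 7, 7, 7, 9, 9, 9, 9, 9]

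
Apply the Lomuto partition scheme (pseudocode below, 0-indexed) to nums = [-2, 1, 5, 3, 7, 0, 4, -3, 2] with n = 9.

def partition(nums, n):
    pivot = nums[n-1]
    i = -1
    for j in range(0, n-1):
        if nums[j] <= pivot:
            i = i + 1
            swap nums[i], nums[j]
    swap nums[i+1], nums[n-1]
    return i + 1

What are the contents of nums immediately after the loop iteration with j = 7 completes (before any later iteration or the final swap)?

pivot = nums[8] = 2; i = -1
j=0: nums[0]=-2 ≤ 2 → i=0, swap nums[0],nums[0] (no change) → [-2, 1, 5, 3, 7, 0, 4, -3, 2]
j=1: nums[1]=1 ≤ 2 → i=1, swap nums[1],nums[1] (no change) → [-2, 1, 5, 3, 7, 0, 4, -3, 2]
j=2: nums[2]=5 > 2 → no swap
j=3: nums[3]=3 > 2 → no swap
j=4: nums[4]=7 > 2 → no swap
j=5: nums[5]=0 ≤ 2 → i=2, swap nums[2],nums[5] → [-2, 1, 0, 3, 7, 5, 4, -3, 2]
j=6: nums[6]=4 > 2 → no swap
j=7: nums[7]=-3 ≤ 2 → i=3, swap nums[3],nums[7] → [-2, 1, 0, -3, 7, 5, 4, 3, 2]
(after j=7) nums = [-2, 1, 0, -3, 7, 5, 4, 3, 2]

[-2, 1, 0, -3, 7, 5, 4, 3, 2]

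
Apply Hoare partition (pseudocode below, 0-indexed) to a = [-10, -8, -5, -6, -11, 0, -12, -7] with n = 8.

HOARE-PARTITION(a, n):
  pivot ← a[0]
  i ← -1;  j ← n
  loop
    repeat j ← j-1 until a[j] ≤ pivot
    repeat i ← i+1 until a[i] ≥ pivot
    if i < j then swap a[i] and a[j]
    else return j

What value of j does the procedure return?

pivot = a[0] = -10; i = -1, j = 8
j→6 (a[6]=-12≤-10), i→0 (a[0]=-10≥-10); i<j, swap → [-12, -8, -5, -6, -11, 0, -10, -7]
j→4 (a[4]=-11≤-10), i→1 (a[1]=-8≥-10); i<j, swap → [-12, -11, -5, -6, -8, 0, -10, -7]
j→1, i→2; i≥j, return j=1. a = [-12, -11, -5, -6, -8, 0, -10, -7]

1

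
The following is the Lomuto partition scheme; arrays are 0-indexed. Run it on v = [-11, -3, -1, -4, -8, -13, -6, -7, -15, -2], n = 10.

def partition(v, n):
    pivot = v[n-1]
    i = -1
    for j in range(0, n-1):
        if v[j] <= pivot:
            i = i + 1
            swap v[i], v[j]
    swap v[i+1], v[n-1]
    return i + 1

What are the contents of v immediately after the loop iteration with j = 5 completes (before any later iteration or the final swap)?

[-11, -3, -4, -8, -13, -1, -6, -7, -15, -2]

pivot = v[9] = -2; i = -1
j=0: v[0]=-11 ≤ -2 → i=0, swap v[0],v[0] (no change) → [-11, -3, -1, -4, -8, -13, -6, -7, -15, -2]
j=1: v[1]=-3 ≤ -2 → i=1, swap v[1],v[1] (no change) → [-11, -3, -1, -4, -8, -13, -6, -7, -15, -2]
j=2: v[2]=-1 > -2 → no swap
j=3: v[3]=-4 ≤ -2 → i=2, swap v[2],v[3] → [-11, -3, -4, -1, -8, -13, -6, -7, -15, -2]
j=4: v[4]=-8 ≤ -2 → i=3, swap v[3],v[4] → [-11, -3, -4, -8, -1, -13, -6, -7, -15, -2]
j=5: v[5]=-13 ≤ -2 → i=4, swap v[4],v[5] → [-11, -3, -4, -8, -13, -1, -6, -7, -15, -2]
(after j=5) v = [-11, -3, -4, -8, -13, -1, -6, -7, -15, -2]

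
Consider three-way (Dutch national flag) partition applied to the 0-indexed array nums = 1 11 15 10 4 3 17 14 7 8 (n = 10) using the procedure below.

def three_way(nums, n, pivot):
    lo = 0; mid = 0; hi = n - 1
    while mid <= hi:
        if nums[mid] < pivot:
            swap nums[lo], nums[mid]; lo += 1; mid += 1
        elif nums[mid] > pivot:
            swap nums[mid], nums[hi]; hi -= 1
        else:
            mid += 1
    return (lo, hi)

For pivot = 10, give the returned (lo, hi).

(5, 5)

pivot = 10; lo=0, mid=0, hi=9
nums[mid]=1<10: swap nums[0],nums[0]; lo=1,mid=1 → 1 11 15 10 4 3 17 14 7 8
nums[mid]=11>10: swap nums[1],nums[9]; hi=8 → 1 8 15 10 4 3 17 14 7 11
nums[mid]=8<10: swap nums[1],nums[1]; lo=2,mid=2 → 1 8 15 10 4 3 17 14 7 11
nums[mid]=15>10: swap nums[2],nums[8]; hi=7 → 1 8 7 10 4 3 17 14 15 11
nums[mid]=7<10: swap nums[2],nums[2]; lo=3,mid=3 → 1 8 7 10 4 3 17 14 15 11
nums[mid]=10=10: mid=4
nums[mid]=4<10: swap nums[3],nums[4]; lo=4,mid=5 → 1 8 7 4 10 3 17 14 15 11
nums[mid]=3<10: swap nums[4],nums[5]; lo=5,mid=6 → 1 8 7 4 3 10 17 14 15 11
nums[mid]=17>10: swap nums[6],nums[7]; hi=6 → 1 8 7 4 3 10 14 17 15 11
nums[mid]=14>10: swap nums[6],nums[6]; hi=5 → 1 8 7 4 3 10 14 17 15 11
end: lo=5, hi=5; nums = 1 8 7 4 3 10 14 17 15 11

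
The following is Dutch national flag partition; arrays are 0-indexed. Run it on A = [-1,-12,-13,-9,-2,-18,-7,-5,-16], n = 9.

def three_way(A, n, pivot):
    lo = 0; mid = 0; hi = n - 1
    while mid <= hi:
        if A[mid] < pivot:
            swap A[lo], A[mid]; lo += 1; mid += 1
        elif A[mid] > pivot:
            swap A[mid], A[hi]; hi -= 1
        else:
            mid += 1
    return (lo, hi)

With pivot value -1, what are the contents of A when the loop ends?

[-12,-13,-9,-2,-18,-7,-5,-16,-1]

lo=0 mid=0 hi=8
-1=-1: mid=1
-12<-1: swap(0,1), lo=1 mid=2 ⇒ [-12,-1,-13,-9,-2,-18,-7,-5,-16]
-13<-1: swap(1,2), lo=2 mid=3 ⇒ [-12,-13,-1,-9,-2,-18,-7,-5,-16]
-9<-1: swap(2,3), lo=3 mid=4 ⇒ [-12,-13,-9,-1,-2,-18,-7,-5,-16]
-2<-1: swap(3,4), lo=4 mid=5 ⇒ [-12,-13,-9,-2,-1,-18,-7,-5,-16]
-18<-1: swap(4,5), lo=5 mid=6 ⇒ [-12,-13,-9,-2,-18,-1,-7,-5,-16]
-7<-1: swap(5,6), lo=6 mid=7 ⇒ [-12,-13,-9,-2,-18,-7,-1,-5,-16]
-5<-1: swap(6,7), lo=7 mid=8 ⇒ [-12,-13,-9,-2,-18,-7,-5,-1,-16]
-16<-1: swap(7,8), lo=8 mid=9 ⇒ [-12,-13,-9,-2,-18,-7,-5,-16,-1]
done. lo=8 hi=8; A=[-12,-13,-9,-2,-18,-7,-5,-16,-1]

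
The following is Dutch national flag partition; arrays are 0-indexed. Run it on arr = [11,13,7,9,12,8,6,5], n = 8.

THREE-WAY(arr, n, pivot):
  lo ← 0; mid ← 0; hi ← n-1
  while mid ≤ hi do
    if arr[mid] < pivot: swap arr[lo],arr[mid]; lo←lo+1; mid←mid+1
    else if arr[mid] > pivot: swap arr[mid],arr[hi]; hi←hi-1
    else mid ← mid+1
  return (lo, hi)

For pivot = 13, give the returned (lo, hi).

(7, 7)

pivot = 13; lo=0, mid=0, hi=7
arr[mid]=11<13: swap arr[0],arr[0]; lo=1,mid=1 → [11,13,7,9,12,8,6,5]
arr[mid]=13=13: mid=2
arr[mid]=7<13: swap arr[1],arr[2]; lo=2,mid=3 → [11,7,13,9,12,8,6,5]
arr[mid]=9<13: swap arr[2],arr[3]; lo=3,mid=4 → [11,7,9,13,12,8,6,5]
arr[mid]=12<13: swap arr[3],arr[4]; lo=4,mid=5 → [11,7,9,12,13,8,6,5]
arr[mid]=8<13: swap arr[4],arr[5]; lo=5,mid=6 → [11,7,9,12,8,13,6,5]
arr[mid]=6<13: swap arr[5],arr[6]; lo=6,mid=7 → [11,7,9,12,8,6,13,5]
arr[mid]=5<13: swap arr[6],arr[7]; lo=7,mid=8 → [11,7,9,12,8,6,5,13]
end: lo=7, hi=7; arr = [11,7,9,12,8,6,5,13]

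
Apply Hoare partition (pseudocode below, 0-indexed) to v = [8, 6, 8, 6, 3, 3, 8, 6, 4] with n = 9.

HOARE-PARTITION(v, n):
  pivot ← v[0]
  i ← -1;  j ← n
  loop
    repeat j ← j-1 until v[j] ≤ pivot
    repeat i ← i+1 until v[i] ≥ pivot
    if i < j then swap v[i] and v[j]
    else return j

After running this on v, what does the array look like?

pivot = v[0] = 8; i = -1, j = 9
j→8 (v[8]=4≤8), i→0 (v[0]=8≥8); i<j, swap → [4, 6, 8, 6, 3, 3, 8, 6, 8]
j→7 (v[7]=6≤8), i→2 (v[2]=8≥8); i<j, swap → [4, 6, 6, 6, 3, 3, 8, 8, 8]
j→6, i→6; i≥j, return j=6. v = [4, 6, 6, 6, 3, 3, 8, 8, 8]

[4, 6, 6, 6, 3, 3, 8, 8, 8]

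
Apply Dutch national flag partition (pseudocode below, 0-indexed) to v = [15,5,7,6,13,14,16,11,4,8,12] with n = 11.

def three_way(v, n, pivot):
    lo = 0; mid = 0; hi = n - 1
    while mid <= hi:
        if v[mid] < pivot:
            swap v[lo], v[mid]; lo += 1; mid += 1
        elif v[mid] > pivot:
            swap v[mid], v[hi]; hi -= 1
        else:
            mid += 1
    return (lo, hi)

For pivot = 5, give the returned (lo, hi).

pivot = 5; lo=0, mid=0, hi=10
v[mid]=15>5: swap v[0],v[10]; hi=9 → [12,5,7,6,13,14,16,11,4,8,15]
v[mid]=12>5: swap v[0],v[9]; hi=8 → [8,5,7,6,13,14,16,11,4,12,15]
v[mid]=8>5: swap v[0],v[8]; hi=7 → [4,5,7,6,13,14,16,11,8,12,15]
v[mid]=4<5: swap v[0],v[0]; lo=1,mid=1 → [4,5,7,6,13,14,16,11,8,12,15]
v[mid]=5=5: mid=2
v[mid]=7>5: swap v[2],v[7]; hi=6 → [4,5,11,6,13,14,16,7,8,12,15]
v[mid]=11>5: swap v[2],v[6]; hi=5 → [4,5,16,6,13,14,11,7,8,12,15]
v[mid]=16>5: swap v[2],v[5]; hi=4 → [4,5,14,6,13,16,11,7,8,12,15]
v[mid]=14>5: swap v[2],v[4]; hi=3 → [4,5,13,6,14,16,11,7,8,12,15]
v[mid]=13>5: swap v[2],v[3]; hi=2 → [4,5,6,13,14,16,11,7,8,12,15]
v[mid]=6>5: swap v[2],v[2]; hi=1 → [4,5,6,13,14,16,11,7,8,12,15]
end: lo=1, hi=1; v = [4,5,6,13,14,16,11,7,8,12,15]

(1, 1)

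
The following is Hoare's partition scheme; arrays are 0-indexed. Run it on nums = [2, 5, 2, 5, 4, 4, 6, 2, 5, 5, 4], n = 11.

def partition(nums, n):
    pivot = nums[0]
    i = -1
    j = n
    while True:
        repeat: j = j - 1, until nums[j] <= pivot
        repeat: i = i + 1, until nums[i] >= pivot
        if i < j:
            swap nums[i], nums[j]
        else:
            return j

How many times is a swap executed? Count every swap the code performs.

pivot = nums[0] = 2; i = -1, j = 11
j→7 (nums[7]=2≤2), i→0 (nums[0]=2≥2); i<j, swap → [2, 5, 2, 5, 4, 4, 6, 2, 5, 5, 4]
j→2 (nums[2]=2≤2), i→1 (nums[1]=5≥2); i<j, swap → [2, 2, 5, 5, 4, 4, 6, 2, 5, 5, 4]
j→1, i→2; i≥j, return j=1. nums = [2, 2, 5, 5, 4, 4, 6, 2, 5, 5, 4]

2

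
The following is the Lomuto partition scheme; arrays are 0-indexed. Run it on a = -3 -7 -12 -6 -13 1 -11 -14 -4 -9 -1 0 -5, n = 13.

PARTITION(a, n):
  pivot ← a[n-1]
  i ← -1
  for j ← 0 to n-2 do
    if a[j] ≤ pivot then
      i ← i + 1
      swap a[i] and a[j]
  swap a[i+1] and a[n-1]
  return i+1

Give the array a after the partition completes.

-7 -12 -6 -13 -11 -14 -9 -5 -4 -3 -1 0 1

pivot = a[12] = -5; i = -1
j=0: a[0]=-3 > -5 → no swap
j=1: a[1]=-7 ≤ -5 → i=0, swap a[0],a[1] → -7 -3 -12 -6 -13 1 -11 -14 -4 -9 -1 0 -5
j=2: a[2]=-12 ≤ -5 → i=1, swap a[1],a[2] → -7 -12 -3 -6 -13 1 -11 -14 -4 -9 -1 0 -5
j=3: a[3]=-6 ≤ -5 → i=2, swap a[2],a[3] → -7 -12 -6 -3 -13 1 -11 -14 -4 -9 -1 0 -5
j=4: a[4]=-13 ≤ -5 → i=3, swap a[3],a[4] → -7 -12 -6 -13 -3 1 -11 -14 -4 -9 -1 0 -5
j=5: a[5]=1 > -5 → no swap
j=6: a[6]=-11 ≤ -5 → i=4, swap a[4],a[6] → -7 -12 -6 -13 -11 1 -3 -14 -4 -9 -1 0 -5
j=7: a[7]=-14 ≤ -5 → i=5, swap a[5],a[7] → -7 -12 -6 -13 -11 -14 -3 1 -4 -9 -1 0 -5
j=8: a[8]=-4 > -5 → no swap
j=9: a[9]=-9 ≤ -5 → i=6, swap a[6],a[9] → -7 -12 -6 -13 -11 -14 -9 1 -4 -3 -1 0 -5
j=10: a[10]=-1 > -5 → no swap
j=11: a[11]=0 > -5 → no swap
final swap a[7],a[12] → -7 -12 -6 -13 -11 -14 -9 -5 -4 -3 -1 0 1; return 7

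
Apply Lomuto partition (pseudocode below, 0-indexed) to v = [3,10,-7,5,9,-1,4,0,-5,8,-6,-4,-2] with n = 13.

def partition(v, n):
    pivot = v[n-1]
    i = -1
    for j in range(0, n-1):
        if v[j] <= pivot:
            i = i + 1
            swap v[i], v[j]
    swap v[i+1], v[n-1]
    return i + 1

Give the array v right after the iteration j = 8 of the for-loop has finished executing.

[-7,-5,3,5,9,-1,4,0,10,8,-6,-4,-2]

pivot = v[12] = -2; i = -1
j=0: v[0]=3 > -2 → no swap
j=1: v[1]=10 > -2 → no swap
j=2: v[2]=-7 ≤ -2 → i=0, swap v[0],v[2] → [-7,10,3,5,9,-1,4,0,-5,8,-6,-4,-2]
j=3: v[3]=5 > -2 → no swap
j=4: v[4]=9 > -2 → no swap
j=5: v[5]=-1 > -2 → no swap
j=6: v[6]=4 > -2 → no swap
j=7: v[7]=0 > -2 → no swap
j=8: v[8]=-5 ≤ -2 → i=1, swap v[1],v[8] → [-7,-5,3,5,9,-1,4,0,10,8,-6,-4,-2]
(after j=8) v = [-7,-5,3,5,9,-1,4,0,10,8,-6,-4,-2]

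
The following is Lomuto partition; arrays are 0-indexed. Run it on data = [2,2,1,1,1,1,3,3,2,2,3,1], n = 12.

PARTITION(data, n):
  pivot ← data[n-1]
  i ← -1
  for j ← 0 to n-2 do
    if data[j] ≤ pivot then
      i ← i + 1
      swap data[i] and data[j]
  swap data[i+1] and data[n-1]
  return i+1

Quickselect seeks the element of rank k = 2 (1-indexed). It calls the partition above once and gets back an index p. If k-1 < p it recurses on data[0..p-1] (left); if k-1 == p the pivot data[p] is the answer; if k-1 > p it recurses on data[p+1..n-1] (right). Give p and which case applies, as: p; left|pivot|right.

4; left

pivot = data[11] = 1; i = -1
j=0: data[0]=2 > 1 → no swap
j=1: data[1]=2 > 1 → no swap
j=2: data[2]=1 ≤ 1 → i=0, swap data[0],data[2] → [1,2,2,1,1,1,3,3,2,2,3,1]
j=3: data[3]=1 ≤ 1 → i=1, swap data[1],data[3] → [1,1,2,2,1,1,3,3,2,2,3,1]
j=4: data[4]=1 ≤ 1 → i=2, swap data[2],data[4] → [1,1,1,2,2,1,3,3,2,2,3,1]
j=5: data[5]=1 ≤ 1 → i=3, swap data[3],data[5] → [1,1,1,1,2,2,3,3,2,2,3,1]
j=6: data[6]=3 > 1 → no swap
j=7: data[7]=3 > 1 → no swap
j=8: data[8]=2 > 1 → no swap
j=9: data[9]=2 > 1 → no swap
j=10: data[10]=3 > 1 → no swap
final swap data[4],data[11] → [1,1,1,1,1,2,3,3,2,2,3,2]; return 4
p = 4; k-1 = 1 < 4 ⇒ left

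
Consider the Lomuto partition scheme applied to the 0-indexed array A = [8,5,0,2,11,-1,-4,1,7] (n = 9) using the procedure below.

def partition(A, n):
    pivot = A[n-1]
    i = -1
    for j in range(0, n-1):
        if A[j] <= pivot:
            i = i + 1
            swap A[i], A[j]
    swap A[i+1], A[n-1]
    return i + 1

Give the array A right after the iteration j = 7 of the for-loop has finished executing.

pivot = A[8] = 7; i = -1
j=0: A[0]=8 > 7 → no swap
j=1: A[1]=5 ≤ 7 → i=0, swap A[0],A[1] → [5,8,0,2,11,-1,-4,1,7]
j=2: A[2]=0 ≤ 7 → i=1, swap A[1],A[2] → [5,0,8,2,11,-1,-4,1,7]
j=3: A[3]=2 ≤ 7 → i=2, swap A[2],A[3] → [5,0,2,8,11,-1,-4,1,7]
j=4: A[4]=11 > 7 → no swap
j=5: A[5]=-1 ≤ 7 → i=3, swap A[3],A[5] → [5,0,2,-1,11,8,-4,1,7]
j=6: A[6]=-4 ≤ 7 → i=4, swap A[4],A[6] → [5,0,2,-1,-4,8,11,1,7]
j=7: A[7]=1 ≤ 7 → i=5, swap A[5],A[7] → [5,0,2,-1,-4,1,11,8,7]
(after j=7) A = [5,0,2,-1,-4,1,11,8,7]

[5,0,2,-1,-4,1,11,8,7]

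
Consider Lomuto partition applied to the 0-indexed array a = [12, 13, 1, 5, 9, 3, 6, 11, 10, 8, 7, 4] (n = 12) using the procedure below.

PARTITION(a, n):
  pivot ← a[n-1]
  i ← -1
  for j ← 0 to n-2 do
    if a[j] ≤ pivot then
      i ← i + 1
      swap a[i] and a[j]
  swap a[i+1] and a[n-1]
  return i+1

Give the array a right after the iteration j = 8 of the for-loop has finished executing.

pivot = a[11] = 4; i = -1
j=0: a[0]=12 > 4 → no swap
j=1: a[1]=13 > 4 → no swap
j=2: a[2]=1 ≤ 4 → i=0, swap a[0],a[2] → [1, 13, 12, 5, 9, 3, 6, 11, 10, 8, 7, 4]
j=3: a[3]=5 > 4 → no swap
j=4: a[4]=9 > 4 → no swap
j=5: a[5]=3 ≤ 4 → i=1, swap a[1],a[5] → [1, 3, 12, 5, 9, 13, 6, 11, 10, 8, 7, 4]
j=6: a[6]=6 > 4 → no swap
j=7: a[7]=11 > 4 → no swap
j=8: a[8]=10 > 4 → no swap
(after j=8) a = [1, 3, 12, 5, 9, 13, 6, 11, 10, 8, 7, 4]

[1, 3, 12, 5, 9, 13, 6, 11, 10, 8, 7, 4]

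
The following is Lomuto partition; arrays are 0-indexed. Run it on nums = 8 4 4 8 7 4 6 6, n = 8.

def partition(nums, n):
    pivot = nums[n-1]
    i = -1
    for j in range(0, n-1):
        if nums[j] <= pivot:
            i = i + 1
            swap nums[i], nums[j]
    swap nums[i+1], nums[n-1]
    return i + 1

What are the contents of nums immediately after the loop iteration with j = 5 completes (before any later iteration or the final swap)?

pivot = nums[7] = 6; i = -1
j=0: nums[0]=8 > 6 → no swap
j=1: nums[1]=4 ≤ 6 → i=0, swap nums[0],nums[1] → 4 8 4 8 7 4 6 6
j=2: nums[2]=4 ≤ 6 → i=1, swap nums[1],nums[2] → 4 4 8 8 7 4 6 6
j=3: nums[3]=8 > 6 → no swap
j=4: nums[4]=7 > 6 → no swap
j=5: nums[5]=4 ≤ 6 → i=2, swap nums[2],nums[5] → 4 4 4 8 7 8 6 6
(after j=5) nums = 4 4 4 8 7 8 6 6

4 4 4 8 7 8 6 6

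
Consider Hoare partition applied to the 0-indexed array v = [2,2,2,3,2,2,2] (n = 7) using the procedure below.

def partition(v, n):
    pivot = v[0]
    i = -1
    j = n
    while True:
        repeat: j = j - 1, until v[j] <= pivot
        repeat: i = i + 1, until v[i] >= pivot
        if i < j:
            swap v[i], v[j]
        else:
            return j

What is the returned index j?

2

pivot=2
j stops at 6 (2), i stops at 0 (2); swap ⇒ [2,2,2,3,2,2,2]
j stops at 5 (2), i stops at 1 (2); swap ⇒ [2,2,2,3,2,2,2]
j stops at 4 (2), i stops at 2 (2); swap ⇒ [2,2,2,3,2,2,2]
j stops at 2, i stops at 3; i≥j ⇒ return 2. v=[2,2,2,3,2,2,2]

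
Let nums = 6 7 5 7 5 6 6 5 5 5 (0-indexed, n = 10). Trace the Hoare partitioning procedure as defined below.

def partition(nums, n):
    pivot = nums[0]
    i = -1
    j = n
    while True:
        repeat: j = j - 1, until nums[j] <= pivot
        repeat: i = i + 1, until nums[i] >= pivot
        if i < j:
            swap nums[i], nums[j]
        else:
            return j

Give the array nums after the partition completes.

pivot = nums[0] = 6; i = -1, j = 10
j→9 (nums[9]=5≤6), i→0 (nums[0]=6≥6); i<j, swap → 5 7 5 7 5 6 6 5 5 6
j→8 (nums[8]=5≤6), i→1 (nums[1]=7≥6); i<j, swap → 5 5 5 7 5 6 6 5 7 6
j→7 (nums[7]=5≤6), i→3 (nums[3]=7≥6); i<j, swap → 5 5 5 5 5 6 6 7 7 6
j→6 (nums[6]=6≤6), i→5 (nums[5]=6≥6); i<j, swap → 5 5 5 5 5 6 6 7 7 6
j→5, i→6; i≥j, return j=5. nums = 5 5 5 5 5 6 6 7 7 6

5 5 5 5 5 6 6 7 7 6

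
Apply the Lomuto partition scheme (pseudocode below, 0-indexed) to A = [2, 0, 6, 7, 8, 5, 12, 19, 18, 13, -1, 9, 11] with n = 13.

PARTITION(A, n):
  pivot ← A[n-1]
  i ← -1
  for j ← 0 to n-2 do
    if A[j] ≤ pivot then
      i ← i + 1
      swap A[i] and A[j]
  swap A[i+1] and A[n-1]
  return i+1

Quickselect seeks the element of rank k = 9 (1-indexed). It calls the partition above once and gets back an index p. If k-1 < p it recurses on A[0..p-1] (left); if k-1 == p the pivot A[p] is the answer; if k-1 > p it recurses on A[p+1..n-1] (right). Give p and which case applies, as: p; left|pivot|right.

8; pivot

pivot = A[12] = 11; i = -1
j=0: A[0]=2 ≤ 11 → i=0, swap A[0],A[0] (no change) → [2, 0, 6, 7, 8, 5, 12, 19, 18, 13, -1, 9, 11]
j=1: A[1]=0 ≤ 11 → i=1, swap A[1],A[1] (no change) → [2, 0, 6, 7, 8, 5, 12, 19, 18, 13, -1, 9, 11]
j=2: A[2]=6 ≤ 11 → i=2, swap A[2],A[2] (no change) → [2, 0, 6, 7, 8, 5, 12, 19, 18, 13, -1, 9, 11]
j=3: A[3]=7 ≤ 11 → i=3, swap A[3],A[3] (no change) → [2, 0, 6, 7, 8, 5, 12, 19, 18, 13, -1, 9, 11]
j=4: A[4]=8 ≤ 11 → i=4, swap A[4],A[4] (no change) → [2, 0, 6, 7, 8, 5, 12, 19, 18, 13, -1, 9, 11]
j=5: A[5]=5 ≤ 11 → i=5, swap A[5],A[5] (no change) → [2, 0, 6, 7, 8, 5, 12, 19, 18, 13, -1, 9, 11]
j=6: A[6]=12 > 11 → no swap
j=7: A[7]=19 > 11 → no swap
j=8: A[8]=18 > 11 → no swap
j=9: A[9]=13 > 11 → no swap
j=10: A[10]=-1 ≤ 11 → i=6, swap A[6],A[10] → [2, 0, 6, 7, 8, 5, -1, 19, 18, 13, 12, 9, 11]
j=11: A[11]=9 ≤ 11 → i=7, swap A[7],A[11] → [2, 0, 6, 7, 8, 5, -1, 9, 18, 13, 12, 19, 11]
final swap A[8],A[12] → [2, 0, 6, 7, 8, 5, -1, 9, 11, 13, 12, 19, 18]; return 8
p = 8; k-1 = 8 == 8 ⇒ pivot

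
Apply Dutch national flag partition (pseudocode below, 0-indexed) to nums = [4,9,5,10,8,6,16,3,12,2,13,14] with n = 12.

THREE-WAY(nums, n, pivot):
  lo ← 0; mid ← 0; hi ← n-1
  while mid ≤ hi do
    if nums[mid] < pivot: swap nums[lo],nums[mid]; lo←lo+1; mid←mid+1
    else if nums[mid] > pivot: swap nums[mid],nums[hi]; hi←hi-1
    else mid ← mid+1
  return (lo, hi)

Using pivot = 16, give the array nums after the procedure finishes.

pivot = 16; lo=0, mid=0, hi=11
nums[mid]=4<16: swap nums[0],nums[0]; lo=1,mid=1 → [4,9,5,10,8,6,16,3,12,2,13,14]
nums[mid]=9<16: swap nums[1],nums[1]; lo=2,mid=2 → [4,9,5,10,8,6,16,3,12,2,13,14]
nums[mid]=5<16: swap nums[2],nums[2]; lo=3,mid=3 → [4,9,5,10,8,6,16,3,12,2,13,14]
nums[mid]=10<16: swap nums[3],nums[3]; lo=4,mid=4 → [4,9,5,10,8,6,16,3,12,2,13,14]
nums[mid]=8<16: swap nums[4],nums[4]; lo=5,mid=5 → [4,9,5,10,8,6,16,3,12,2,13,14]
nums[mid]=6<16: swap nums[5],nums[5]; lo=6,mid=6 → [4,9,5,10,8,6,16,3,12,2,13,14]
nums[mid]=16=16: mid=7
nums[mid]=3<16: swap nums[6],nums[7]; lo=7,mid=8 → [4,9,5,10,8,6,3,16,12,2,13,14]
nums[mid]=12<16: swap nums[7],nums[8]; lo=8,mid=9 → [4,9,5,10,8,6,3,12,16,2,13,14]
nums[mid]=2<16: swap nums[8],nums[9]; lo=9,mid=10 → [4,9,5,10,8,6,3,12,2,16,13,14]
nums[mid]=13<16: swap nums[9],nums[10]; lo=10,mid=11 → [4,9,5,10,8,6,3,12,2,13,16,14]
nums[mid]=14<16: swap nums[10],nums[11]; lo=11,mid=12 → [4,9,5,10,8,6,3,12,2,13,14,16]
end: lo=11, hi=11; nums = [4,9,5,10,8,6,3,12,2,13,14,16]

[4,9,5,10,8,6,3,12,2,13,14,16]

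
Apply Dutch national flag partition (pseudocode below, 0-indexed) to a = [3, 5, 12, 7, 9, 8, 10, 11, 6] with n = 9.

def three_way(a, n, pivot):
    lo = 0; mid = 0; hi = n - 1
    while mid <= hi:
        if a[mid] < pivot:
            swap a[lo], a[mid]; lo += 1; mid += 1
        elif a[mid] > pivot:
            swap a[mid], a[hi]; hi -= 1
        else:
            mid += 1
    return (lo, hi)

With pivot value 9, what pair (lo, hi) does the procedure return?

lo=0 mid=0 hi=8
3<9: swap(0,0), lo=1 mid=1 ⇒ [3, 5, 12, 7, 9, 8, 10, 11, 6]
5<9: swap(1,1), lo=2 mid=2 ⇒ [3, 5, 12, 7, 9, 8, 10, 11, 6]
12>9: swap(2,8), hi=7 ⇒ [3, 5, 6, 7, 9, 8, 10, 11, 12]
6<9: swap(2,2), lo=3 mid=3 ⇒ [3, 5, 6, 7, 9, 8, 10, 11, 12]
7<9: swap(3,3), lo=4 mid=4 ⇒ [3, 5, 6, 7, 9, 8, 10, 11, 12]
9=9: mid=5
8<9: swap(4,5), lo=5 mid=6 ⇒ [3, 5, 6, 7, 8, 9, 10, 11, 12]
10>9: swap(6,7), hi=6 ⇒ [3, 5, 6, 7, 8, 9, 11, 10, 12]
11>9: swap(6,6), hi=5 ⇒ [3, 5, 6, 7, 8, 9, 11, 10, 12]
done. lo=5 hi=5; a=[3, 5, 6, 7, 8, 9, 11, 10, 12]

(5, 5)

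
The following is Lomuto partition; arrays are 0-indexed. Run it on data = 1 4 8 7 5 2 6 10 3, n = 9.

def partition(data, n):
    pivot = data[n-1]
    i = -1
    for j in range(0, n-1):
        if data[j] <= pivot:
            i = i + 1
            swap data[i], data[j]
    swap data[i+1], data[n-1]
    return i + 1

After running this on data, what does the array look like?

1 2 3 7 5 4 6 10 8

pivot = data[8] = 3; i = -1
j=0: data[0]=1 ≤ 3 → i=0, swap data[0],data[0] (no change) → 1 4 8 7 5 2 6 10 3
j=1: data[1]=4 > 3 → no swap
j=2: data[2]=8 > 3 → no swap
j=3: data[3]=7 > 3 → no swap
j=4: data[4]=5 > 3 → no swap
j=5: data[5]=2 ≤ 3 → i=1, swap data[1],data[5] → 1 2 8 7 5 4 6 10 3
j=6: data[6]=6 > 3 → no swap
j=7: data[7]=10 > 3 → no swap
final swap data[2],data[8] → 1 2 3 7 5 4 6 10 8; return 2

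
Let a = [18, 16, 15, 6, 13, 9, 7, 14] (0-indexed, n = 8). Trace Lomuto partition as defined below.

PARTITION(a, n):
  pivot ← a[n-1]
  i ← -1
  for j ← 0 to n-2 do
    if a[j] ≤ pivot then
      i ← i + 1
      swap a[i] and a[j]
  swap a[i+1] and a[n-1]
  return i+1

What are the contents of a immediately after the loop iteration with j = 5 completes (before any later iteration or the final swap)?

pivot = a[7] = 14; i = -1
j=0: a[0]=18 > 14 → no swap
j=1: a[1]=16 > 14 → no swap
j=2: a[2]=15 > 14 → no swap
j=3: a[3]=6 ≤ 14 → i=0, swap a[0],a[3] → [6, 16, 15, 18, 13, 9, 7, 14]
j=4: a[4]=13 ≤ 14 → i=1, swap a[1],a[4] → [6, 13, 15, 18, 16, 9, 7, 14]
j=5: a[5]=9 ≤ 14 → i=2, swap a[2],a[5] → [6, 13, 9, 18, 16, 15, 7, 14]
(after j=5) a = [6, 13, 9, 18, 16, 15, 7, 14]

[6, 13, 9, 18, 16, 15, 7, 14]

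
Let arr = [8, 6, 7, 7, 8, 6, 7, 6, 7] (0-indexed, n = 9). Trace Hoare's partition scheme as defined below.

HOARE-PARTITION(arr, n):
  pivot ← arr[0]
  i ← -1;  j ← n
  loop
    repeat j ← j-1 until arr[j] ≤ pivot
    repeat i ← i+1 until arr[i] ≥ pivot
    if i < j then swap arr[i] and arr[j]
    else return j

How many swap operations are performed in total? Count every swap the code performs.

pivot = arr[0] = 8; i = -1, j = 9
j→8 (arr[8]=7≤8), i→0 (arr[0]=8≥8); i<j, swap → [7, 6, 7, 7, 8, 6, 7, 6, 8]
j→7 (arr[7]=6≤8), i→4 (arr[4]=8≥8); i<j, swap → [7, 6, 7, 7, 6, 6, 7, 8, 8]
j→6, i→7; i≥j, return j=6. arr = [7, 6, 7, 7, 6, 6, 7, 8, 8]

2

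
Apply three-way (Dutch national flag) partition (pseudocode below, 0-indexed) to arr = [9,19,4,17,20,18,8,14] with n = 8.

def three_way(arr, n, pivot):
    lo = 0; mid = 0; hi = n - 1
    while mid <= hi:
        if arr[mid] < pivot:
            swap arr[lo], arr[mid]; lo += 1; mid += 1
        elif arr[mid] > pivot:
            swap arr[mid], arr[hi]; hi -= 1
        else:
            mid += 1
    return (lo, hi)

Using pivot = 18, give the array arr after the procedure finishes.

lo=0 mid=0 hi=7
9<18: swap(0,0), lo=1 mid=1 ⇒ [9,19,4,17,20,18,8,14]
19>18: swap(1,7), hi=6 ⇒ [9,14,4,17,20,18,8,19]
14<18: swap(1,1), lo=2 mid=2 ⇒ [9,14,4,17,20,18,8,19]
4<18: swap(2,2), lo=3 mid=3 ⇒ [9,14,4,17,20,18,8,19]
17<18: swap(3,3), lo=4 mid=4 ⇒ [9,14,4,17,20,18,8,19]
20>18: swap(4,6), hi=5 ⇒ [9,14,4,17,8,18,20,19]
8<18: swap(4,4), lo=5 mid=5 ⇒ [9,14,4,17,8,18,20,19]
18=18: mid=6
done. lo=5 hi=5; arr=[9,14,4,17,8,18,20,19]

[9,14,4,17,8,18,20,19]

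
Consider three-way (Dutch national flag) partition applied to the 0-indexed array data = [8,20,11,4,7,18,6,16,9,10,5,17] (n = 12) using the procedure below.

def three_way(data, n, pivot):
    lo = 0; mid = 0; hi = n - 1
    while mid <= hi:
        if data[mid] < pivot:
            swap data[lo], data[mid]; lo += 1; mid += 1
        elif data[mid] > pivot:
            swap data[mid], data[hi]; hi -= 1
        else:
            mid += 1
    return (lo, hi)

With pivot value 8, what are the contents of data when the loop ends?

[5,6,4,7,8,18,16,9,10,11,17,20]

pivot = 8; lo=0, mid=0, hi=11
data[mid]=8=8: mid=1
data[mid]=20>8: swap data[1],data[11]; hi=10 → [8,17,11,4,7,18,6,16,9,10,5,20]
data[mid]=17>8: swap data[1],data[10]; hi=9 → [8,5,11,4,7,18,6,16,9,10,17,20]
data[mid]=5<8: swap data[0],data[1]; lo=1,mid=2 → [5,8,11,4,7,18,6,16,9,10,17,20]
data[mid]=11>8: swap data[2],data[9]; hi=8 → [5,8,10,4,7,18,6,16,9,11,17,20]
data[mid]=10>8: swap data[2],data[8]; hi=7 → [5,8,9,4,7,18,6,16,10,11,17,20]
data[mid]=9>8: swap data[2],data[7]; hi=6 → [5,8,16,4,7,18,6,9,10,11,17,20]
data[mid]=16>8: swap data[2],data[6]; hi=5 → [5,8,6,4,7,18,16,9,10,11,17,20]
data[mid]=6<8: swap data[1],data[2]; lo=2,mid=3 → [5,6,8,4,7,18,16,9,10,11,17,20]
data[mid]=4<8: swap data[2],data[3]; lo=3,mid=4 → [5,6,4,8,7,18,16,9,10,11,17,20]
data[mid]=7<8: swap data[3],data[4]; lo=4,mid=5 → [5,6,4,7,8,18,16,9,10,11,17,20]
data[mid]=18>8: swap data[5],data[5]; hi=4 → [5,6,4,7,8,18,16,9,10,11,17,20]
end: lo=4, hi=4; data = [5,6,4,7,8,18,16,9,10,11,17,20]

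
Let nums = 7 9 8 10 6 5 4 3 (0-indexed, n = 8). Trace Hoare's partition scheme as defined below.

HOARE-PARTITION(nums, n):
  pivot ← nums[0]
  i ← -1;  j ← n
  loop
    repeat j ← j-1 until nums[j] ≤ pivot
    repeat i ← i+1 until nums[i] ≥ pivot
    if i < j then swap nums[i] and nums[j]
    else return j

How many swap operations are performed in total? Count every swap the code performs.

4

pivot=7
j stops at 7 (3), i stops at 0 (7); swap ⇒ 3 9 8 10 6 5 4 7
j stops at 6 (4), i stops at 1 (9); swap ⇒ 3 4 8 10 6 5 9 7
j stops at 5 (5), i stops at 2 (8); swap ⇒ 3 4 5 10 6 8 9 7
j stops at 4 (6), i stops at 3 (10); swap ⇒ 3 4 5 6 10 8 9 7
j stops at 3, i stops at 4; i≥j ⇒ return 3. nums=3 4 5 6 10 8 9 7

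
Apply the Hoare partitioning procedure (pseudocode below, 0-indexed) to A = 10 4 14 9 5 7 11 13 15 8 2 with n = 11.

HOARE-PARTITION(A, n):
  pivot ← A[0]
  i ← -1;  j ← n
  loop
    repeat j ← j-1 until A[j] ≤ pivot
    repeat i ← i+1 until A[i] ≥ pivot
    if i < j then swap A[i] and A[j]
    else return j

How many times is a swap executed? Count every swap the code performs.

2

pivot = A[0] = 10; i = -1, j = 11
j→10 (A[10]=2≤10), i→0 (A[0]=10≥10); i<j, swap → 2 4 14 9 5 7 11 13 15 8 10
j→9 (A[9]=8≤10), i→2 (A[2]=14≥10); i<j, swap → 2 4 8 9 5 7 11 13 15 14 10
j→5, i→6; i≥j, return j=5. A = 2 4 8 9 5 7 11 13 15 14 10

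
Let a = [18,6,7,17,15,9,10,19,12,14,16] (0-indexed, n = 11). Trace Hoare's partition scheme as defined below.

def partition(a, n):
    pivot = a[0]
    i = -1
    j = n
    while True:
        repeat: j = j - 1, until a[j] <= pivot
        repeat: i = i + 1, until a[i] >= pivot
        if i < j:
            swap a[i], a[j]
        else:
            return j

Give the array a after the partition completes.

pivot = a[0] = 18; i = -1, j = 11
j→10 (a[10]=16≤18), i→0 (a[0]=18≥18); i<j, swap → [16,6,7,17,15,9,10,19,12,14,18]
j→9 (a[9]=14≤18), i→7 (a[7]=19≥18); i<j, swap → [16,6,7,17,15,9,10,14,12,19,18]
j→8, i→9; i≥j, return j=8. a = [16,6,7,17,15,9,10,14,12,19,18]

[16,6,7,17,15,9,10,14,12,19,18]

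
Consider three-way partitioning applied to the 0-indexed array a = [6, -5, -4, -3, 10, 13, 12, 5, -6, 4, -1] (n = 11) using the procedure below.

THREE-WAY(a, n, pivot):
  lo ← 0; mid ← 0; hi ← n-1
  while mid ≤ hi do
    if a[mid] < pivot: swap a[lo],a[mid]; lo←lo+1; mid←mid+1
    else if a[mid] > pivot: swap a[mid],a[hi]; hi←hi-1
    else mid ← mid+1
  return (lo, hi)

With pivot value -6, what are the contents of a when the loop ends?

lo=0 mid=0 hi=10
6>-6: swap(0,10), hi=9 ⇒ [-1, -5, -4, -3, 10, 13, 12, 5, -6, 4, 6]
-1>-6: swap(0,9), hi=8 ⇒ [4, -5, -4, -3, 10, 13, 12, 5, -6, -1, 6]
4>-6: swap(0,8), hi=7 ⇒ [-6, -5, -4, -3, 10, 13, 12, 5, 4, -1, 6]
-6=-6: mid=1
-5>-6: swap(1,7), hi=6 ⇒ [-6, 5, -4, -3, 10, 13, 12, -5, 4, -1, 6]
5>-6: swap(1,6), hi=5 ⇒ [-6, 12, -4, -3, 10, 13, 5, -5, 4, -1, 6]
12>-6: swap(1,5), hi=4 ⇒ [-6, 13, -4, -3, 10, 12, 5, -5, 4, -1, 6]
13>-6: swap(1,4), hi=3 ⇒ [-6, 10, -4, -3, 13, 12, 5, -5, 4, -1, 6]
10>-6: swap(1,3), hi=2 ⇒ [-6, -3, -4, 10, 13, 12, 5, -5, 4, -1, 6]
-3>-6: swap(1,2), hi=1 ⇒ [-6, -4, -3, 10, 13, 12, 5, -5, 4, -1, 6]
-4>-6: swap(1,1), hi=0 ⇒ [-6, -4, -3, 10, 13, 12, 5, -5, 4, -1, 6]
done. lo=0 hi=0; a=[-6, -4, -3, 10, 13, 12, 5, -5, 4, -1, 6]

[-6, -4, -3, 10, 13, 12, 5, -5, 4, -1, 6]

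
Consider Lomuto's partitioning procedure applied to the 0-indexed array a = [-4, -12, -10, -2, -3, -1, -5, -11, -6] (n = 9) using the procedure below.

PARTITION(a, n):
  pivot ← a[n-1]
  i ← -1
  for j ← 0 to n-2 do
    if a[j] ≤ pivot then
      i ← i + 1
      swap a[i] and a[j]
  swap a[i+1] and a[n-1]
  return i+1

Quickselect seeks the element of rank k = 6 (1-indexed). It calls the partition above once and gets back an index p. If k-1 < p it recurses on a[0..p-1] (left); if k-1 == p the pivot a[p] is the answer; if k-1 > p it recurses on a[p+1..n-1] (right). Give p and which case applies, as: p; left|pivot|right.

3; right

pivot=-6, i=-1
j=0: -4>-6, skip
j=1: -12≤-6, i=0, swap(0,1) ⇒ [-12, -4, -10, -2, -3, -1, -5, -11, -6]
j=2: -10≤-6, i=1, swap(1,2) ⇒ [-12, -10, -4, -2, -3, -1, -5, -11, -6]
j=3: -2>-6, skip
j=4: -3>-6, skip
j=5: -1>-6, skip
j=6: -5>-6, skip
j=7: -11≤-6, i=2, swap(2,7) ⇒ [-12, -10, -11, -2, -3, -1, -5, -4, -6]
swap(3,8) ⇒ [-12, -10, -11, -6, -3, -1, -5, -4, -2]; return 3
p = 3; k-1 = 5 > 3 ⇒ right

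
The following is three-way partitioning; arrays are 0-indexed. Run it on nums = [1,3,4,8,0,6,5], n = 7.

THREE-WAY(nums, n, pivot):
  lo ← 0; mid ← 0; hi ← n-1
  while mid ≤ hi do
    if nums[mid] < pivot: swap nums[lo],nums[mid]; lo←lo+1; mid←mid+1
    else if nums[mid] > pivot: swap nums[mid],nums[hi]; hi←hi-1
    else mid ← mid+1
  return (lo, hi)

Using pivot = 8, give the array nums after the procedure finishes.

lo=0 mid=0 hi=6
1<8: swap(0,0), lo=1 mid=1 ⇒ [1,3,4,8,0,6,5]
3<8: swap(1,1), lo=2 mid=2 ⇒ [1,3,4,8,0,6,5]
4<8: swap(2,2), lo=3 mid=3 ⇒ [1,3,4,8,0,6,5]
8=8: mid=4
0<8: swap(3,4), lo=4 mid=5 ⇒ [1,3,4,0,8,6,5]
6<8: swap(4,5), lo=5 mid=6 ⇒ [1,3,4,0,6,8,5]
5<8: swap(5,6), lo=6 mid=7 ⇒ [1,3,4,0,6,5,8]
done. lo=6 hi=6; nums=[1,3,4,0,6,5,8]

[1,3,4,0,6,5,8]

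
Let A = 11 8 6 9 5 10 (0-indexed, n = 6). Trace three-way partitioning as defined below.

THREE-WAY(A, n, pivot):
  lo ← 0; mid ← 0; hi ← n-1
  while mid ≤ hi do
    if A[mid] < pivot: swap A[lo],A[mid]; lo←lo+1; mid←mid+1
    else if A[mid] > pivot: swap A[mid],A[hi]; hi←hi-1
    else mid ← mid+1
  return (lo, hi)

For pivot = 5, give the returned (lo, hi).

(0, 0)

pivot = 5; lo=0, mid=0, hi=5
A[mid]=11>5: swap A[0],A[5]; hi=4 → 10 8 6 9 5 11
A[mid]=10>5: swap A[0],A[4]; hi=3 → 5 8 6 9 10 11
A[mid]=5=5: mid=1
A[mid]=8>5: swap A[1],A[3]; hi=2 → 5 9 6 8 10 11
A[mid]=9>5: swap A[1],A[2]; hi=1 → 5 6 9 8 10 11
A[mid]=6>5: swap A[1],A[1]; hi=0 → 5 6 9 8 10 11
end: lo=0, hi=0; A = 5 6 9 8 10 11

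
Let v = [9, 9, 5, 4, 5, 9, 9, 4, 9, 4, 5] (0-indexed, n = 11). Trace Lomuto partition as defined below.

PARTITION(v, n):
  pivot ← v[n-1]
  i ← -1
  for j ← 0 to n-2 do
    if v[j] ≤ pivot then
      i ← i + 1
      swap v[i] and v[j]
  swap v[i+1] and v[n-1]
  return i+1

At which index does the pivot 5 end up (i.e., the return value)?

5

pivot = v[10] = 5; i = -1
j=0: v[0]=9 > 5 → no swap
j=1: v[1]=9 > 5 → no swap
j=2: v[2]=5 ≤ 5 → i=0, swap v[0],v[2] → [5, 9, 9, 4, 5, 9, 9, 4, 9, 4, 5]
j=3: v[3]=4 ≤ 5 → i=1, swap v[1],v[3] → [5, 4, 9, 9, 5, 9, 9, 4, 9, 4, 5]
j=4: v[4]=5 ≤ 5 → i=2, swap v[2],v[4] → [5, 4, 5, 9, 9, 9, 9, 4, 9, 4, 5]
j=5: v[5]=9 > 5 → no swap
j=6: v[6]=9 > 5 → no swap
j=7: v[7]=4 ≤ 5 → i=3, swap v[3],v[7] → [5, 4, 5, 4, 9, 9, 9, 9, 9, 4, 5]
j=8: v[8]=9 > 5 → no swap
j=9: v[9]=4 ≤ 5 → i=4, swap v[4],v[9] → [5, 4, 5, 4, 4, 9, 9, 9, 9, 9, 5]
final swap v[5],v[10] → [5, 4, 5, 4, 4, 5, 9, 9, 9, 9, 9]; return 5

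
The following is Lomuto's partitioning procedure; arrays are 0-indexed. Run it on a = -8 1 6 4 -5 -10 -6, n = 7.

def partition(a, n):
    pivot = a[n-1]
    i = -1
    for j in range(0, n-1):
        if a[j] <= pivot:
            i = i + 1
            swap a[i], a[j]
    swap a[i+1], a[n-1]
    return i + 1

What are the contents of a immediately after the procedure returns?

pivot = a[6] = -6; i = -1
j=0: a[0]=-8 ≤ -6 → i=0, swap a[0],a[0] (no change) → -8 1 6 4 -5 -10 -6
j=1: a[1]=1 > -6 → no swap
j=2: a[2]=6 > -6 → no swap
j=3: a[3]=4 > -6 → no swap
j=4: a[4]=-5 > -6 → no swap
j=5: a[5]=-10 ≤ -6 → i=1, swap a[1],a[5] → -8 -10 6 4 -5 1 -6
final swap a[2],a[6] → -8 -10 -6 4 -5 1 6; return 2

-8 -10 -6 4 -5 1 6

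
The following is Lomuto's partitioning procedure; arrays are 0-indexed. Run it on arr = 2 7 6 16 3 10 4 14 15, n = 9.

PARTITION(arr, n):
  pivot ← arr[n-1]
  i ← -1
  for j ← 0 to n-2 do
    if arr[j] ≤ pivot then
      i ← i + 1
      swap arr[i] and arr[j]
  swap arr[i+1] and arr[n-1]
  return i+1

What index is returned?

pivot = arr[8] = 15; i = -1
j=0: arr[0]=2 ≤ 15 → i=0, swap arr[0],arr[0] (no change) → 2 7 6 16 3 10 4 14 15
j=1: arr[1]=7 ≤ 15 → i=1, swap arr[1],arr[1] (no change) → 2 7 6 16 3 10 4 14 15
j=2: arr[2]=6 ≤ 15 → i=2, swap arr[2],arr[2] (no change) → 2 7 6 16 3 10 4 14 15
j=3: arr[3]=16 > 15 → no swap
j=4: arr[4]=3 ≤ 15 → i=3, swap arr[3],arr[4] → 2 7 6 3 16 10 4 14 15
j=5: arr[5]=10 ≤ 15 → i=4, swap arr[4],arr[5] → 2 7 6 3 10 16 4 14 15
j=6: arr[6]=4 ≤ 15 → i=5, swap arr[5],arr[6] → 2 7 6 3 10 4 16 14 15
j=7: arr[7]=14 ≤ 15 → i=6, swap arr[6],arr[7] → 2 7 6 3 10 4 14 16 15
final swap arr[7],arr[8] → 2 7 6 3 10 4 14 15 16; return 7

7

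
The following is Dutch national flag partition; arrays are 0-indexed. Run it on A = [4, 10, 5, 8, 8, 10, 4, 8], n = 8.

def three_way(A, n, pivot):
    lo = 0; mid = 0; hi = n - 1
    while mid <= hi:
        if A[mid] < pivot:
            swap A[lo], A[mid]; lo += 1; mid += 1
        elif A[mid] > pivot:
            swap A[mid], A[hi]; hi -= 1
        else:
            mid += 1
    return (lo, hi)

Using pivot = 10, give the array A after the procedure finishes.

[4, 5, 8, 8, 4, 8, 10, 10]

lo=0 mid=0 hi=7
4<10: swap(0,0), lo=1 mid=1 ⇒ [4, 10, 5, 8, 8, 10, 4, 8]
10=10: mid=2
5<10: swap(1,2), lo=2 mid=3 ⇒ [4, 5, 10, 8, 8, 10, 4, 8]
8<10: swap(2,3), lo=3 mid=4 ⇒ [4, 5, 8, 10, 8, 10, 4, 8]
8<10: swap(3,4), lo=4 mid=5 ⇒ [4, 5, 8, 8, 10, 10, 4, 8]
10=10: mid=6
4<10: swap(4,6), lo=5 mid=7 ⇒ [4, 5, 8, 8, 4, 10, 10, 8]
8<10: swap(5,7), lo=6 mid=8 ⇒ [4, 5, 8, 8, 4, 8, 10, 10]
done. lo=6 hi=7; A=[4, 5, 8, 8, 4, 8, 10, 10]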